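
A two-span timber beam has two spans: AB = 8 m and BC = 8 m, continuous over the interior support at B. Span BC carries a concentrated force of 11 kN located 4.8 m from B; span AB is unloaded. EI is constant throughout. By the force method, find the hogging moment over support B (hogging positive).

M_B = 7.392 kN·m

Release continuity at B by inserting a hinge; the redundant is the internal moment M_B. The primary structure is two simply-supported spans AB and BC.
Rotations at B on the released spans (each span's end-slope, ×1/EI):
  span BC: point load 11 at a = 4.8: Pab(L + b)/(6LEI) = 39.42/EI
  relative rotation θ_0 = (0 + 39.42)/EI = 39.42/EI
A unit hogging moment at B produces rotation L₁/(3EI) + L₂/(3EI) = 5.333/EI.
Compatibility: M_B·(L₁+L₂)/(3EI) = θ_0, giving M_B = 7.392 kN·m (hogging).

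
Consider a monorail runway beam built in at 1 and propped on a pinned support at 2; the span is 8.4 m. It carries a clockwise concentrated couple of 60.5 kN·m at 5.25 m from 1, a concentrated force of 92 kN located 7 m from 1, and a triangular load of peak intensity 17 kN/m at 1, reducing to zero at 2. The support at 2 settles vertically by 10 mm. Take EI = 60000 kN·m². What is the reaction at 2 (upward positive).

Release the roller at 2. Primary structure: cantilever fixed at 1.
Deflection at 2 on the released cantilever, summing each load's contribution:
  clockwise couple 60.5 at a = 5.25: M₀a(2L − a)/(2EI) = 1834/EI
  point load 92 at a = 7: Pa²(3L − a)/(6EI) = 13674/EI
  triangular load, peak 17 at the fixed end: w₀L⁴/(30EI) = 2821/EI
  δ_0 = 18330/EI
Flexibility coefficient — unit upward force at 2: δ_{22} = L³/(3EI) = 197.6/EI.
With EI = 60000 kN·m²: δ_0 = 0.3055 m and δ_{22} = 0.003293 m/kN.
Compatibility — the beam at 2 must follow the support down by 0.01 m: δ_0 − R_2·δ_{22} = 0.01, so R_2 = (0.3055 − 0.01)/0.003293 = 89.74 kN.

R_2 = 89.74 kN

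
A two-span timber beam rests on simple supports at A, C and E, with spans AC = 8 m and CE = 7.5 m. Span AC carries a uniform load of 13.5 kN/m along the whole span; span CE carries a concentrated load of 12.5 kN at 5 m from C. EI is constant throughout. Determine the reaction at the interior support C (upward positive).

Insert a hinge at C; M_C is the redundant, and each span becomes simply supported.
Discontinuity in slope at C on the released structure — sum the simple-span end rotations:
  span AC: UDL 13.5: wL³/(24EI) = 288/EI
  span CE: point load 12.5 at a = 5: Pab(L + b)/(6LEI) = 34.72/EI
  relative rotation θ_0 = (288 + 34.72)/EI = 322.7/EI
A unit hogging moment at C produces rotation L₁/(3EI) + L₂/(3EI) = 5.167/EI.
Compatibility: M_C·(L₁+L₂)/(3EI) = θ_0, giving M_C = 62.46 kN·m (hogging).
Span AC, ΣM about A with M_C applied at C: R_C^{AC}·8 = 432 + 62.46, so R_C^{AC} = 61.81 kN and R_A = 108 − 61.81 = 46.19 kN.
Span CE, ΣM about E: R_C^{CE}·7.5 = 31.25 + 62.46, so R_C^{CE} = 12.49 kN and R_E = 12.5 − 12.49 = 0.005018 kN.
R_C = 61.81 + 12.49 = 74.3 kN.

R_C = 74.3 kN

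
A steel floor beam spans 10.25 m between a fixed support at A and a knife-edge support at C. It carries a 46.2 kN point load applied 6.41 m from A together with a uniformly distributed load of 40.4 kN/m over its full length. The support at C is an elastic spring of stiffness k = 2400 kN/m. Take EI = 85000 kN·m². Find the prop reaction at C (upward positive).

Take the reaction at C as the redundant and release it; the primary structure is a cantilever fixed at A.
Primary-structure tip deflection at C by superposition:
  point load 46.2 at a = 6.41: Pa²(3L − a)/(6EI) = 7701/EI
  UDL 40.4: wL⁴/(8EI) = 55743/EI
  δ_0 = 63443/EI
Flexibility coefficient — unit upward force at C: δ_{CC} = L³/(3EI) = 359/EI.
With EI = 85000 kN·m²: δ_0 = 0.74639 m and δ_{CC} = 0.004223 m/kN.
Compatibility — the spring shortens by R_C/k under the reaction it provides: δ_0 − R_C·δ_{CC} = R_C/k. With 1/k = 0.000417 m/kN, R_C = δ_0 / (δ_{CC} + 1/k) = 0.74639 / (0.004223 + 0.000417) = 160.9 kN.

R_C = 160.9 kN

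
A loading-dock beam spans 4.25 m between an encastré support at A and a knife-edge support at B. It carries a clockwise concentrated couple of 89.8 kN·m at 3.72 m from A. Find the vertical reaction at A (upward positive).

Remove the prop at B; the released (primary) structure is a cantilever built in at A.
Primary-structure tip deflection at B by superposition:
  clockwise couple 89.8 at a = 3.72: M₀a(2L − a)/(2EI) = 798.4/EI
Tip deflection under a unit load at B: L³/(3EI) = 25.59/EI.
Compatibility at B: δ_0 − R_B·δ_{BB} = 0, so R_B = 798.4/25.59 = 31.2 kN.
Vertical equilibrium: R_A = ΣP − R_B = 0 − 31.2 = -31.2 kN.

R_A = -31.2 kN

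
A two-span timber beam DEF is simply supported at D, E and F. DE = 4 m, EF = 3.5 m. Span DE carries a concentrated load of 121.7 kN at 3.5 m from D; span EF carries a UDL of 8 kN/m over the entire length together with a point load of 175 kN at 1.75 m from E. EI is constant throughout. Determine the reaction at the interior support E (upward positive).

Release continuity at E by inserting a hinge; the redundant is the internal moment M_E. The primary structure is two simply-supported spans DE and EF.
Discontinuity in slope at E on the released structure — sum the simple-span end rotations:
  span DE: point load 121.7 at a = 3.5: Pab(L + a)/(6LEI) = 66.55/EI
  span EF: UDL 8: wL³/(24EI) = 14.29/EI
  span EF: point load 175 at a = 1.75: Pab(L + b)/(6LEI) = 134/EI
  relative rotation θ_0 = (66.55 + 148.3)/EI = 214.8/EI
A unit hogging moment at E produces rotation L₁/(3EI) + L₂/(3EI) = 2.5/EI.
Compatibility: M_E·(L₁+L₂)/(3EI) = θ_0, giving M_E = 85.93 kN·m (hogging).
Span DE, ΣM about D with M_E applied at E: R_E^{DE}·4 = 425.9 + 85.93, so R_E^{DE} = 128 kN and R_D = 121.7 − 128 = -6.271 kN.
Span EF, ΣM about F: R_E^{EF}·3.5 = 355.2 + 85.93, so R_E^{EF} = 126.1 kN and R_F = 203 − 126.1 = 76.95 kN.
R_E = 128 + 126.1 = 254 kN.

R_E = 254 kN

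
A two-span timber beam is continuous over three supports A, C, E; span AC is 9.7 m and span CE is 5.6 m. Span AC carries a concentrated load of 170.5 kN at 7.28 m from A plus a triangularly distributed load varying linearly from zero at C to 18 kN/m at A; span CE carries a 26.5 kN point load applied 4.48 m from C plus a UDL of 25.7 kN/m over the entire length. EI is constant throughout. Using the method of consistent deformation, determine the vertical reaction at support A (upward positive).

R_A = 72.23 kN

Insert a hinge at C; M_C is the redundant, and each span becomes simply supported.
End slopes at the hinge C, treating each span as simply supported:
  span AC: point load 170.5 at a = 7.28: Pab(L + a)/(6LEI) = 876.4/EI
  span AC: triangular load, peak 18: 7w₀L³/(360EI) = 319.4/EI
  span CE: point load 26.5 at a = 4.48: Pab(L + b)/(6LEI) = 26.59/EI
  span CE: UDL 25.7: wL³/(24EI) = 188.1/EI
  relative rotation θ_0 = (1196 + 214.6)/EI = 1410/EI
A unit hogging moment at C produces rotation L₁/(3EI) + L₂/(3EI) = 5.1/EI.
Slope continuity at C: θ_0 = M_C·5.1/EI, so M_C = 1410/5.1 = 276.6 kN·m (hogging).
Span AC, ΣM about A with M_C applied at C: R_C^{AC}·9.7 = 1524 + 276.6, so R_C^{AC} = 185.6 kN and R_A = 257.8 − 185.6 = 72.23 kN.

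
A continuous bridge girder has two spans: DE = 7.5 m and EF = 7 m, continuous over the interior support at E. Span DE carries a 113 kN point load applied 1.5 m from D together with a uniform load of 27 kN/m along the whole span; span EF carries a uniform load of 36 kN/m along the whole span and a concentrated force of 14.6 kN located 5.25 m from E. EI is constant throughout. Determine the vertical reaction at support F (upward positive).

Take M_E as the redundant. Released structure: two simple spans DE and EF with a hinge at E.
Rotations at E on the released spans (each span's end-slope, ×1/EI):
  span DE: point load 113 at a = 1.5: Pab(L + a)/(6LEI) = 203.4/EI
  span DE: UDL 27: wL³/(24EI) = 474.6/EI
  span EF: UDL 36: wL³/(24EI) = 514.5/EI
  span EF: point load 14.6 at a = 5.25: Pab(L + b)/(6LEI) = 27.95/EI
  relative rotation θ_0 = (678 + 542.4)/EI = 1220/EI
A unit hogging moment at E produces rotation L₁/(3EI) + L₂/(3EI) = 4.833/EI.
Slope continuity at E: θ_0 = M_E·4.833/EI, so M_E = 1220/4.833 = 252.5 kN·m (hogging).
Span EF, ΣM about F: R_E^{EF}·7 = 907.5 + 252.5, so R_E^{EF} = 165.7 kN and R_F = 266.6 − 165.7 = 100.9 kN.

R_F = 100.9 kN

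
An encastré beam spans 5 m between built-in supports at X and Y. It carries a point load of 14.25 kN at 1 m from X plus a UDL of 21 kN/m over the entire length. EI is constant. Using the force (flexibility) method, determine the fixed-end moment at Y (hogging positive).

M_Y = 46.03 kN·m

Release both end moments; the primary structure is a simply-supported span XY with redundants M_X and M_Y.
End rotations of the released simple span under the applied load (×1/EI):
  at X: point load 14.25 at a = 1: Pab(L + b)/(6LEI) = 17.1/EI
  at Y: point load 14.25 at a = 1: Pab(L + a)/(6LEI) = 11.4/EI
  at X: UDL 21: wL³/(24EI) = 109.4/EI
  at Y: UDL 21: wL³/(24EI) = 109.4/EI
  θ_X0 = 126.5/EI,  θ_Y0 = 120.8/EI
Flexibility coefficients: a unit moment at one end gives L/(3EI) there and L/(6EI) at the far end, so f₁₁ = f₂₂ = 1.667/EI and f₁₂ = f₂₁ = 0.8333/EI.
Compatibility — zero rotation at each built-in end:
  1.667 M_X + 0.8333 M_Y = 126.5
  0.8333 M_X + 1.667 M_Y = 120.8
Solving the pair gives M_X = 52.87 kN·m and M_Y = 46.03 kN·m (hogging).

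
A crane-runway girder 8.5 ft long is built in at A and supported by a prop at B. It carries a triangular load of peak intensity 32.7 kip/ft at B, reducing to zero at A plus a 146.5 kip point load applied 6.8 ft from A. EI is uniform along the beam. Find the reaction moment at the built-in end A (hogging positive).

M_A = 257.4 kip·ft

Release the roller at B. Primary structure: cantilever fixed at A.
Primary-structure tip deflection at B by superposition:
  triangular load, peak 32.7 at the free end: 11w₀L⁴/(120EI) = 15647/EI
  point load 146.5 at a = 6.8: Pa²(3L − a)/(6EI) = 21113/EI
  δ_0 = 36760/EI
Flexibility coefficient — unit upward force at B: δ_{BB} = L³/(3EI) = 204.7/EI.
The prop prevents deflection at B: R_B = δ_0/δ_{BB} = 36760/204.7 = 179.6 kip.
Moment equilibrium about A: M_A = Σ(load moments about A) − R_B·L = 1784 − 179.6×8.5 = 257.4 kip·ft.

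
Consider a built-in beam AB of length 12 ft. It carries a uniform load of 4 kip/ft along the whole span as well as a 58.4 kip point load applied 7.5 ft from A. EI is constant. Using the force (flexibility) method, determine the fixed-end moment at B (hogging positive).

Take the two fixed-end moments M_A, M_B as redundants; the released structure is the simple span AB.
On the primary (simply-supported) span, the end slopes from the loading are:
  at A: UDL 4: wL³/(24EI) = 288/EI
  at B: UDL 4: wL³/(24EI) = 288/EI
  at A: point load 58.4 at a = 7.5: Pab(L + b)/(6LEI) = 451.7/EI
  at B: point load 58.4 at a = 7.5: Pab(L + a)/(6LEI) = 533.8/EI
  θ_A0 = 739.7/EI,  θ_B0 = 821.8/EI
Flexibility coefficients: a unit moment at one end gives L/(3EI) there and L/(6EI) at the far end, so f₁₁ = f₂₂ = 4/EI and f₁₂ = f₂₁ = 2/EI.
Compatibility — zero rotation at each built-in end:
  4 M_A + 2 M_B = 739.7
  2 M_A + 4 M_B = 821.8
Solving the pair gives M_A = 109.6 kip·ft and M_B = 150.7 kip·ft (hogging).

M_B = 150.7 kip·ft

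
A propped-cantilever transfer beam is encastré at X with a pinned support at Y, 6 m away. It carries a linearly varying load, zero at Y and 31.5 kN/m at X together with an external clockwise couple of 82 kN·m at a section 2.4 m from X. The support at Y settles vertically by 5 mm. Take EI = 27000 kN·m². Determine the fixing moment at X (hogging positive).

Release the roller at Y. Primary structure: cantilever fixed at X.
Primary-structure tip deflection at Y by superposition:
  triangular load, peak 31.5 at the fixed end: w₀L⁴/(30EI) = 1361/EI
  clockwise couple 82 at a = 2.4: M₀a(2L − a)/(2EI) = 944.6/EI
  δ_0 = 2305/EI
Tip deflection under a unit load at Y: L³/(3EI) = 72/EI.
With EI = 27000 kN·m²: δ_0 = 0.085387 m and δ_{YY} = 0.002667 m/kN.
Compatibility — the beam at Y must follow the support down by 0.005 m: δ_0 − R_Y·δ_{YY} = 0.005, so R_Y = (0.085387 − 0.005)/0.002667 = 30.14 kN.
Moment equilibrium about X: M_X = Σ(load moments about X) − R_Y·L = 271 − 30.14×6 = 90.13 kN·m.

M_X = 90.13 kN·m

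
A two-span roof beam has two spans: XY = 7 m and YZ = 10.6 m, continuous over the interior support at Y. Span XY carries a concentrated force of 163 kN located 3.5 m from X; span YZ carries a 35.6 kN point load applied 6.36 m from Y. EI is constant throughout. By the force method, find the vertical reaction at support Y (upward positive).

Release continuity at Y by inserting a hinge; the redundant is the internal moment M_Y. The primary structure is two simply-supported spans XY and YZ.
End slopes at the hinge Y, treating each span as simply supported:
  span XY: point load 163 at a = 3.5: Pab(L + a)/(6LEI) = 499.2/EI
  span YZ: point load 35.6 at a = 6.36: Pab(L + b)/(6LEI) = 224/EI
  relative rotation θ_0 = (499.2 + 224)/EI = 723.2/EI
A unit hogging moment at Y produces rotation L₁/(3EI) + L₂/(3EI) = 5.867/EI.
Slope continuity at Y: θ_0 = M_Y·5.867/EI, so M_Y = 723.2/5.867 = 123.3 kN·m (hogging).
Span XY, ΣM about X with M_Y applied at Y: R_Y^{XY}·7 = 570.5 + 123.3, so R_Y^{XY} = 99.11 kN and R_X = 163 − 99.11 = 63.89 kN.
Span YZ, ΣM about Z: R_Y^{YZ}·10.6 = 150.9 + 123.3, so R_Y^{YZ} = 25.87 kN and R_Z = 35.6 − 25.87 = 9.731 kN.
R_Y = 99.11 + 25.87 = 125 kN.

R_Y = 125 kN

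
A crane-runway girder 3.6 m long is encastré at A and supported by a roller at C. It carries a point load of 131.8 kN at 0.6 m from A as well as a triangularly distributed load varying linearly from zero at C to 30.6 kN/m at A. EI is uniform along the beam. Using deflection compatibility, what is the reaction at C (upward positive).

Take the reaction at C as the redundant and release it; the primary structure is a cantilever fixed at A.
Downward deflection at the released point C due to the loads:
  point load 131.8 at a = 0.6: Pa²(3L − a)/(6EI) = 80.66/EI
  triangular load, peak 30.6 at the fixed end: w₀L⁴/(30EI) = 171.3/EI
  δ_0 = 252/EI
Flexibility coefficient — unit upward force at C: δ_{CC} = L³/(3EI) = 15.55/EI.
The prop prevents deflection at C: R_C = δ_0/δ_{CC} = 252/15.55 = 16.2 kN.

R_C = 16.2 kN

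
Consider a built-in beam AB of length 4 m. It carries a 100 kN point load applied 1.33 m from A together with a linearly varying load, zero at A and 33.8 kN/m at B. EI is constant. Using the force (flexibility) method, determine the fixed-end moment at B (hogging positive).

M_B = 56.56 kN·m

Release both end moments; the primary structure is a simply-supported span AB with redundants M_A and M_B.
End rotations of the released simple span under the applied load (×1/EI):
  at A: point load 100 at a = 1.33: Pab(L + b)/(6LEI) = 98.69/EI
  at B: point load 100 at a = 1.33: Pab(L + a)/(6LEI) = 78.86/EI
  at A: triangular load, peak 33.8: 7w₀L³/(360EI) = 42.06/EI
  at B: triangular load, peak 33.8: w₀L³/(45EI) = 48.07/EI
  θ_A0 = 140.8/EI,  θ_B0 = 126.9/EI
Flexibility coefficients: a unit moment at one end gives L/(3EI) there and L/(6EI) at the far end, so f₁₁ = f₂₂ = 1.333/EI and f₁₂ = f₂₁ = 0.6667/EI.
Compatibility — zero rotation at each built-in end:
  1.333 M_A + 0.6667 M_B = 140.8
  0.6667 M_A + 1.333 M_B = 126.9
Solving the pair gives M_A = 77.29 kN·m and M_B = 56.56 kN·m (hogging).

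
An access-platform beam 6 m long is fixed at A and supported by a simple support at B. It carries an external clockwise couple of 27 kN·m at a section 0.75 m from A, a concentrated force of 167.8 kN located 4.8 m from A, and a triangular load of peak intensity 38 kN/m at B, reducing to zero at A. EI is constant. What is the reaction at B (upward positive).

R_B = 182.4 kN

Choose R_B as the redundant. The primary structure is the cantilever fixed at A.
Free-end deflection of the primary structure under the applied loading (downward +):
  clockwise couple 27 at a = 0.75: M₀a(2L − a)/(2EI) = 113.9/EI
  point load 167.8 at a = 4.8: Pa²(3L − a)/(6EI) = 8505/EI
  triangular load, peak 38 at the free end: 11w₀L⁴/(120EI) = 4514/EI
  δ_0 = 13134/EI
Flexibility coefficient — unit upward force at B: δ_{BB} = L³/(3EI) = 72/EI.
The prop prevents deflection at B: R_B = δ_0/δ_{BB} = 13134/72 = 182.4 kN.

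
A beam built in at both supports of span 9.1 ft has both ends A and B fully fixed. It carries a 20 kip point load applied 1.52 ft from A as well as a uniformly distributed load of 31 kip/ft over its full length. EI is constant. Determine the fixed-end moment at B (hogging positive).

M_B = 218.2 kip·ft

Release both end moments; the primary structure is a simply-supported span AB with redundants M_A and M_B.
Simple-span end rotations at A and B under the given loads:
  at A: point load 20 at a = 1.52: Pab(L + b)/(6LEI) = 70.4/EI
  at B: point load 20 at a = 1.52: Pab(L + a)/(6LEI) = 44.82/EI
  at A: UDL 31: wL³/(24EI) = 973.4/EI
  at B: UDL 31: wL³/(24EI) = 973.4/EI
  θ_A0 = 1044/EI,  θ_B0 = 1018/EI
Flexibility coefficients: a unit moment at one end gives L/(3EI) there and L/(6EI) at the far end, so f₁₁ = f₂₂ = 3.033/EI and f₁₂ = f₂₁ = 1.517/EI.
Compatibility — zero rotation at each built-in end:
  3.033 M_A + 1.517 M_B = 1044
  1.517 M_A + 3.033 M_B = 1018
Solving the pair gives M_A = 235 kip·ft and M_B = 218.2 kip·ft (hogging).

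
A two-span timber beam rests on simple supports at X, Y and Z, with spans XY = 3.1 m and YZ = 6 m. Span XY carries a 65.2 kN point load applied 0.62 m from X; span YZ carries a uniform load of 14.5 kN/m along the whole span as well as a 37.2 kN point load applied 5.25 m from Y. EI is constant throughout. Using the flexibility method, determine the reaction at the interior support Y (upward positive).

Insert a hinge at Y; M_Y is the redundant, and each span becomes simply supported.
End slopes at the hinge Y, treating each span as simply supported:
  span XY: point load 65.2 at a = 0.62: Pab(L + a)/(6LEI) = 20.05/EI
  span YZ: UDL 14.5: wL³/(24EI) = 130.5/EI
  span YZ: point load 37.2 at a = 5.25: Pab(L + b)/(6LEI) = 27.46/EI
  relative rotation θ_0 = (20.05 + 158)/EI = 178/EI
A unit hogging moment at Y produces rotation L₁/(3EI) + L₂/(3EI) = 3.033/EI.
Slope continuity at Y: θ_0 = M_Y·3.033/EI, so M_Y = 178/3.033 = 58.69 kN·m (hogging).
Span XY, ΣM about X with M_Y applied at Y: R_Y^{XY}·3.1 = 40.42 + 58.69, so R_Y^{XY} = 31.97 kN and R_X = 65.2 − 31.97 = 33.23 kN.
Span YZ, ΣM about Z: R_Y^{YZ}·6 = 288.9 + 58.69, so R_Y^{YZ} = 57.93 kN and R_Z = 124.2 − 57.93 = 66.27 kN.
R_Y = 31.97 + 57.93 = 89.9 kN.

R_Y = 89.9 kN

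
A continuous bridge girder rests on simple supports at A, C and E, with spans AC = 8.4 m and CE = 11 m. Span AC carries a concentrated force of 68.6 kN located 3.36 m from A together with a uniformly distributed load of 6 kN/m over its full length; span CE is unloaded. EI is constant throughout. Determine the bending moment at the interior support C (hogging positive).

M_C = 64.83 kN·m

Take M_C as the redundant. Released structure: two simple spans AC and CE with a hinge at C.
End slopes at the hinge C, treating each span as simply supported:
  span AC: point load 68.6 at a = 3.36: Pab(L + a)/(6LEI) = 271.1/EI
  span AC: UDL 6: wL³/(24EI) = 148.2/EI
  relative rotation θ_0 = (419.2 + 0)/EI = 419.2/EI
A unit hogging moment at C produces rotation L₁/(3EI) + L₂/(3EI) = 6.467/EI.
Compatibility: M_C·(L₁+L₂)/(3EI) = θ_0, giving M_C = 64.83 kN·m (hogging).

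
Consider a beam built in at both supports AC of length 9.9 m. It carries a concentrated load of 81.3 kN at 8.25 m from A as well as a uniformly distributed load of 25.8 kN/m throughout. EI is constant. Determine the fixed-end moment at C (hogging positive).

Take the two fixed-end moments M_A, M_C as redundants; the released structure is the simple span AC.
On the primary (simply-supported) span, the end slopes from the loading are:
  at A: point load 81.3 at a = 8.25: Pab(L + b)/(6LEI) = 215.2/EI
  at C: point load 81.3 at a = 8.25: Pab(L + a)/(6LEI) = 338.2/EI
  at A: UDL 25.8: wL³/(24EI) = 1043/EI
  at C: UDL 25.8: wL³/(24EI) = 1043/EI
  θ_A0 = 1258/EI,  θ_C0 = 1381/EI
Flexibility coefficients: a unit moment at one end gives L/(3EI) there and L/(6EI) at the far end, so f₁₁ = f₂₂ = 3.3/EI and f₁₂ = f₂₁ = 1.65/EI.
Compatibility — zero rotation at each built-in end:
  3.3 M_A + 1.65 M_C = 1258
  1.65 M_A + 3.3 M_C = 1381
Solving the pair gives M_A = 229.4 kN·m and M_C = 303.9 kN·m (hogging).

M_C = 303.9 kN·m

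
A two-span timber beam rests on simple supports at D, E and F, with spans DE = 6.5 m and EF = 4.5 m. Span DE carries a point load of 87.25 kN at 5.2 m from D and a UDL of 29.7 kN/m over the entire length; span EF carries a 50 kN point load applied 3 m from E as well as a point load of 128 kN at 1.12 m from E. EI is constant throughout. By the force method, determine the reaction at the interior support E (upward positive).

Release continuity at E by inserting a hinge; the redundant is the internal moment M_E. The primary structure is two simply-supported spans DE and EF.
Rotations at E on the released spans (each span's end-slope, ×1/EI):
  span DE: point load 87.25 at a = 5.2: Pab(L + a)/(6LEI) = 176.9/EI
  span DE: UDL 29.7: wL³/(24EI) = 339.8/EI
  span EF: point load 50 at a = 3: Pab(L + b)/(6LEI) = 50/EI
  span EF: point load 128 at a = 1.12: Pab(L + b)/(6LEI) = 141.4/EI
  relative rotation θ_0 = (516.8 + 191.4)/EI = 708.2/EI
A unit hogging moment at E produces rotation L₁/(3EI) + L₂/(3EI) = 3.667/EI.
Slope continuity at E: θ_0 = M_E·3.667/EI, so M_E = 708.2/3.667 = 193.1 kN·m (hogging).
Span DE, ΣM about D with M_E applied at E: R_E^{DE}·6.5 = 1081 + 193.1, so R_E^{DE} = 196 kN and R_D = 280.3 − 196 = 84.26 kN.
Span EF, ΣM about F: R_E^{EF}·4.5 = 507.6 + 193.1, so R_E^{EF} = 155.7 kN and R_F = 178 − 155.7 = 22.27 kN.
R_E = 196 + 155.7 = 351.8 kN.

R_E = 351.8 kN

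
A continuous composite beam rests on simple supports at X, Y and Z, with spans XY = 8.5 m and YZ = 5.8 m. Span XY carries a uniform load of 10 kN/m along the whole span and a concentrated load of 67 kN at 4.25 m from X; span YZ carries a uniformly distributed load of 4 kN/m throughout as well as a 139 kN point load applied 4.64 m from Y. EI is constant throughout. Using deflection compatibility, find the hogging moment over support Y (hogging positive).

Insert a hinge at Y; M_Y is the redundant, and each span becomes simply supported.
Rotations at Y on the released spans (each span's end-slope, ×1/EI):
  span XY: UDL 10: wL³/(24EI) = 255.9/EI
  span XY: point load 67 at a = 4.25: Pab(L + a)/(6LEI) = 302.5/EI
  span YZ: UDL 4: wL³/(24EI) = 32.52/EI
  span YZ: point load 139 at a = 4.64: Pab(L + b)/(6LEI) = 149.6/EI
  relative rotation θ_0 = (558.4 + 182.1)/EI = 740.6/EI
A unit hogging moment at Y produces rotation L₁/(3EI) + L₂/(3EI) = 4.767/EI.
Slope continuity at Y: θ_0 = M_Y·4.767/EI, so M_Y = 740.6/4.767 = 155.4 kN·m (hogging).

M_Y = 155.4 kN·m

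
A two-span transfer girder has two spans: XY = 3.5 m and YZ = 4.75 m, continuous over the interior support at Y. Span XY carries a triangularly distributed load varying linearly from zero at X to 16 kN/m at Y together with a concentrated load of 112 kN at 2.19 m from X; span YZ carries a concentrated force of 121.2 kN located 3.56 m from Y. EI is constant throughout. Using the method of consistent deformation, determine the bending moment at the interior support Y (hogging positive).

M_Y = 76.12 kN·m

Take M_Y as the redundant. Released structure: two simple spans XY and YZ with a hinge at Y.
End slopes at the hinge Y, treating each span as simply supported:
  span XY: triangular load, peak 16: w₀L³/(45EI) = 15.24/EI
  span XY: point load 112 at a = 2.19: Pab(L + a)/(6LEI) = 87.06/EI
  span YZ: point load 121.2 at a = 3.56: Pab(L + b)/(6LEI) = 107/EI
  relative rotation θ_0 = (102.3 + 107)/EI = 209.3/EI
A unit hogging moment at Y produces rotation L₁/(3EI) + L₂/(3EI) = 2.75/EI.
Slope continuity at Y: θ_0 = M_Y·2.75/EI, so M_Y = 209.3/2.75 = 76.12 kN·m (hogging).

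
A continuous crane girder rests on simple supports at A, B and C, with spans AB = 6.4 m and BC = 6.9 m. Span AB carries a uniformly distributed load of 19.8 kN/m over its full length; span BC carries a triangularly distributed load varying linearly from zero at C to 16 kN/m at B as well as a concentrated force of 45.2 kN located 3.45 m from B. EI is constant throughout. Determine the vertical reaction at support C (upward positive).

R_C = 25.71 kN

Take M_B as the redundant. Released structure: two simple spans AB and BC with a hinge at B.
Rotations at B on the released spans (each span's end-slope, ×1/EI):
  span AB: UDL 19.8: wL³/(24EI) = 216.3/EI
  span BC: triangular load, peak 16: w₀L³/(45EI) = 116.8/EI
  span BC: point load 45.2 at a = 3.45: Pab(L + b)/(6LEI) = 134.5/EI
  relative rotation θ_0 = (216.3 + 251.3)/EI = 467.6/EI
A unit hogging moment at B produces rotation L₁/(3EI) + L₂/(3EI) = 4.433/EI.
Slope continuity at B: θ_0 = M_B·4.433/EI, so M_B = 467.6/4.433 = 105.5 kN·m (hogging).
Span BC, ΣM about C: R_B^{BC}·6.9 = 409.9 + 105.5, so R_B^{BC} = 74.69 kN and R_C = 100.4 − 74.69 = 25.71 kN.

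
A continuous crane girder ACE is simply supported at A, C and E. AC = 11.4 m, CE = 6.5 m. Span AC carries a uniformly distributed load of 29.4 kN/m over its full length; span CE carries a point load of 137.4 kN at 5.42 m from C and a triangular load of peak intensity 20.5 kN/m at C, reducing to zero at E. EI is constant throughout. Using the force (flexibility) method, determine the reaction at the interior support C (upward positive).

Take M_C as the redundant. Released structure: two simple spans AC and CE with a hinge at C.
Discontinuity in slope at C on the released structure — sum the simple-span end rotations:
  span AC: UDL 29.4: wL³/(24EI) = 1815/EI
  span CE: point load 137.4 at a = 5.42: Pab(L + b)/(6LEI) = 156.3/EI
  span CE: triangular load, peak 20.5: w₀L³/(45EI) = 125.1/EI
  relative rotation θ_0 = (1815 + 281.4)/EI = 2096/EI
A unit hogging moment at C produces rotation L₁/(3EI) + L₂/(3EI) = 5.967/EI.
Compatibility: M_C·(L₁+L₂)/(3EI) = θ_0, giving M_C = 351.3 kN·m (hogging).
Span AC, ΣM about A with M_C applied at C: R_C^{AC}·11.4 = 1910 + 351.3, so R_C^{AC} = 198.4 kN and R_A = 335.2 − 198.4 = 136.8 kN.
Span CE, ΣM about E: R_C^{CE}·6.5 = 437.1 + 351.3, so R_C^{CE} = 121.3 kN and R_E = 204 − 121.3 = 82.73 kN.
R_C = 198.4 + 121.3 = 319.7 kN.

R_C = 319.7 kN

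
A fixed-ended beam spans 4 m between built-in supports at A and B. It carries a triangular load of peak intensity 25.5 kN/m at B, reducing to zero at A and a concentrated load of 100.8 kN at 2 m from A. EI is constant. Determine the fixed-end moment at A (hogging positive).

Take the two fixed-end moments M_A, M_B as redundants; the released structure is the simple span AB.
On the primary (simply-supported) span, the end slopes from the loading are:
  at A: triangular load, peak 25.5: 7w₀L³/(360EI) = 31.73/EI
  at B: triangular load, peak 25.5: w₀L³/(45EI) = 36.27/EI
  at A: point load 100.8 at a = 2: Pab(L + b)/(6LEI) = 100.8/EI
  at B: point load 100.8 at a = 2: Pab(L + a)/(6LEI) = 100.8/EI
  θ_A0 = 132.5/EI,  θ_B0 = 137.1/EI
Flexibility coefficients: a unit moment at one end gives L/(3EI) there and L/(6EI) at the far end, so f₁₁ = f₂₂ = 1.333/EI and f₁₂ = f₂₁ = 0.6667/EI.
Compatibility — zero rotation at each built-in end:
  1.333 M_A + 0.6667 M_B = 132.5
  0.6667 M_A + 1.333 M_B = 137.1
Solving the pair gives M_A = 64 kN·m and M_B = 70.8 kN·m (hogging).

M_A = 64 kN·m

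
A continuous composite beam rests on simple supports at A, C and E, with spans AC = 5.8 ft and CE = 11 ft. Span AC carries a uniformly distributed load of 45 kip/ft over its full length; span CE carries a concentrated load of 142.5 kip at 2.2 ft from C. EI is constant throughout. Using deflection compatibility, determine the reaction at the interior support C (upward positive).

Release continuity at C by inserting a hinge; the redundant is the internal moment M_C. The primary structure is two simply-supported spans AC and CE.
Discontinuity in slope at C on the released structure — sum the simple-span end rotations:
  span AC: UDL 45: wL³/(24EI) = 365.8/EI
  span CE: point load 142.5 at a = 2.2: Pab(L + b)/(6LEI) = 827.6/EI
  relative rotation θ_0 = (365.8 + 827.6)/EI = 1193/EI
A unit hogging moment at C produces rotation L₁/(3EI) + L₂/(3EI) = 5.6/EI.
Slope continuity at C: θ_0 = M_C·5.6/EI, so M_C = 1193/5.6 = 213.1 kip·ft (hogging).
Span AC, ΣM about A with M_C applied at C: R_C^{AC}·5.8 = 756.9 + 213.1, so R_C^{AC} = 167.2 kip and R_A = 261 − 167.2 = 93.76 kip.
Span CE, ΣM about E: R_C^{CE}·11 = 1254 + 213.1, so R_C^{CE} = 133.4 kip and R_E = 142.5 − 133.4 = 9.125 kip.
R_C = 167.2 + 133.4 = 300.6 kip.

R_C = 300.6 kip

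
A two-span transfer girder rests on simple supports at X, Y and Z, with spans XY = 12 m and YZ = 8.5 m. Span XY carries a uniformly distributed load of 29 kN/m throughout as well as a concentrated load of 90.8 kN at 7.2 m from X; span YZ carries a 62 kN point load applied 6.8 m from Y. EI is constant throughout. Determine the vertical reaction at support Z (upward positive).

Release continuity at Y by inserting a hinge; the redundant is the internal moment M_Y. The primary structure is two simply-supported spans XY and YZ.
End slopes at the hinge Y, treating each span as simply supported:
  span XY: UDL 29: wL³/(24EI) = 2088/EI
  span XY: point load 90.8 at a = 7.2: Pab(L + a)/(6LEI) = 836.8/EI
  span YZ: point load 62 at a = 6.8: Pab(L + b)/(6LEI) = 143.3/EI
  relative rotation θ_0 = (2925 + 143.3)/EI = 3068/EI
A unit hogging moment at Y produces rotation L₁/(3EI) + L₂/(3EI) = 6.833/EI.
Compatibility: M_Y·(L₁+L₂)/(3EI) = θ_0, giving M_Y = 449 kN·m (hogging).
Span YZ, ΣM about Z: R_Y^{YZ}·8.5 = 105.4 + 449, so R_Y^{YZ} = 65.22 kN and R_Z = 62 − 65.22 = -3.223 kN.

R_Z = -3.223 kN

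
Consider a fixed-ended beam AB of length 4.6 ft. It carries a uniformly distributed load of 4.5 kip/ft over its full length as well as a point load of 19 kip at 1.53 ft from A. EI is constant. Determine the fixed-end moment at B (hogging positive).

M_B = 14.39 kip·ft

Take the two fixed-end moments M_A, M_B as redundants; the released structure is the simple span AB.
Simple-span end rotations at A and B under the given loads:
  at A: UDL 4.5: wL³/(24EI) = 18.25/EI
  at B: UDL 4.5: wL³/(24EI) = 18.25/EI
  at A: point load 19 at a = 1.53: Pab(L + b)/(6LEI) = 24.8/EI
  at B: point load 19 at a = 1.53: Pab(L + a)/(6LEI) = 19.82/EI
  θ_A0 = 43.05/EI,  θ_B0 = 38.07/EI
Flexibility coefficients: a unit moment at one end gives L/(3EI) there and L/(6EI) at the far end, so f₁₁ = f₂₂ = 1.533/EI and f₁₂ = f₂₁ = 0.7667/EI.
Compatibility — zero rotation at each built-in end:
  1.533 M_A + 0.7667 M_B = 43.05
  0.7667 M_A + 1.533 M_B = 38.07
Solving the pair gives M_A = 20.88 kip·ft and M_B = 14.39 kip·ft (hogging).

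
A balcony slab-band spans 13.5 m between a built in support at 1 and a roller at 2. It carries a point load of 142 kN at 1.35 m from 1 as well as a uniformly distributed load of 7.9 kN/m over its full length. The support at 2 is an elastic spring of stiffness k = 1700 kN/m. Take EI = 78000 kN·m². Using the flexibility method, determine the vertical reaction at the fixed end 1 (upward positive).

Remove the prop at 2; the released (primary) structure is a cantilever built in at 1.
Deflection at 2 on the released cantilever, summing each load's contribution:
  point load 142 at a = 1.35: Pa²(3L − a)/(6EI) = 1689/EI
  UDL 7.9: wL⁴/(8EI) = 32800/EI
  δ_0 = 34489/EI
Flexibility coefficient — unit upward force at 2: δ_{22} = L³/(3EI) = 820.1/EI.
With EI = 78000 kN·m²: δ_0 = 0.44216 m and δ_{22} = 0.010514 m/kN.
Compatibility — the spring shortens by R_2/k under the reaction it provides: δ_0 − R_2·δ_{22} = R_2/k. With 1/k = 0.000588 m/kN, R_2 = δ_0 / (δ_{22} + 1/k) = 0.44216 / (0.010514 + 0.000588) = 39.82 kN.
Vertical equilibrium: R_1 = ΣP − R_2 = 248.7 − 39.82 = 208.8 kN.

R_1 = 208.8 kN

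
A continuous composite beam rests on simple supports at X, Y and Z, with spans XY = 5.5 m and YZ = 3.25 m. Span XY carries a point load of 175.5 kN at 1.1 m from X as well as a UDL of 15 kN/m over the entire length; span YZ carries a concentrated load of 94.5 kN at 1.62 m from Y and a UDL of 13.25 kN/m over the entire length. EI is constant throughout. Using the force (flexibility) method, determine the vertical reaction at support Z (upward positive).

R_Z = 31.16 kN

Insert a hinge at Y; M_Y is the redundant, and each span becomes simply supported.
Rotations at Y on the released spans (each span's end-slope, ×1/EI):
  span XY: point load 175.5 at a = 1.1: Pab(L + a)/(6LEI) = 169.9/EI
  span XY: UDL 15: wL³/(24EI) = 104/EI
  span YZ: point load 94.5 at a = 1.62: Pab(L + b)/(6LEI) = 62.45/EI
  span YZ: UDL 13.25: wL³/(24EI) = 18.95/EI
  relative rotation θ_0 = (273.9 + 81.4)/EI = 355.3/EI
A unit hogging moment at Y produces rotation L₁/(3EI) + L₂/(3EI) = 2.917/EI.
Slope continuity at Y: θ_0 = M_Y·2.917/EI, so M_Y = 355.3/2.917 = 121.8 kN·m (hogging).
Span YZ, ΣM about Z: R_Y^{YZ}·3.25 = 224 + 121.8, so R_Y^{YZ} = 106.4 kN and R_Z = 137.6 − 106.4 = 31.16 kN.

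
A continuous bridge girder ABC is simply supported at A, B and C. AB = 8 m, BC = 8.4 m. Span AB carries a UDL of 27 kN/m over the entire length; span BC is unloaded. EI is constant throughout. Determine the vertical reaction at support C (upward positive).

R_C = -12.54 kN

Insert a hinge at B; M_B is the redundant, and each span becomes simply supported.
Rotations at B on the released spans (each span's end-slope, ×1/EI):
  span AB: UDL 27: wL³/(24EI) = 576/EI
  relative rotation θ_0 = (576 + 0)/EI = 576/EI
A unit hogging moment at B produces rotation L₁/(3EI) + L₂/(3EI) = 5.467/EI.
Slope continuity at B: θ_0 = M_B·5.467/EI, so M_B = 576/5.467 = 105.4 kN·m (hogging).
Span BC, ΣM about C: R_B^{BC}·8.4 = 0 + 105.4, so R_B^{BC} = 12.54 kN and R_C = 0 − 12.54 = -12.54 kN.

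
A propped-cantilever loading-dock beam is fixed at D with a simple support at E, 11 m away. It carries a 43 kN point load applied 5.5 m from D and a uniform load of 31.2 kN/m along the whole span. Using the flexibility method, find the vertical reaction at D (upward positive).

R_D = 244.1 kN

Take the reaction at E as the redundant and release it; the primary structure is a cantilever fixed at D.
Primary-structure tip deflection at E by superposition:
  point load 43 at a = 5.5: Pa²(3L − a)/(6EI) = 5962/EI
  UDL 31.2: wL⁴/(8EI) = 57100/EI
  δ_0 = 63062/EI
Tip deflection under a unit load at E: L³/(3EI) = 443.7/EI.
The prop prevents deflection at E: R_E = δ_0/δ_{EE} = 63062/443.7 = 142.1 kN.
Vertical equilibrium: R_D = ΣP − R_E = 386.2 − 142.1 = 244.1 kN.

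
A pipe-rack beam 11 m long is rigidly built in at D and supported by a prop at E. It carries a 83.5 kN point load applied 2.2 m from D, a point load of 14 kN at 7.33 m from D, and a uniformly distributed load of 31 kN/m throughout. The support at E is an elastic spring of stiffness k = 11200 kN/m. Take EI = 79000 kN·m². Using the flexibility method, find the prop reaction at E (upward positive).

Choose R_E as the redundant. The primary structure is the cantilever fixed at D.
Deflection at E on the released cantilever, summing each load's contribution:
  point load 83.5 at a = 2.2: Pa²(3L − a)/(6EI) = 2075/EI
  point load 14 at a = 7.33: Pa²(3L − a)/(6EI) = 3218/EI
  UDL 31: wL⁴/(8EI) = 56734/EI
  δ_0 = 62027/EI
Flexibility coefficient — unit upward force at E: δ_{EE} = L³/(3EI) = 443.7/EI.
With EI = 79000 kN·m²: δ_0 = 0.78515 m and δ_{EE} = 0.005616 m/kN.
Compatibility — the spring shortens by R_E/k under the reaction it provides: δ_0 − R_E·δ_{EE} = R_E/k. With 1/k = 0.000089 m/kN, R_E = δ_0 / (δ_{EE} + 1/k) = 0.78515 / (0.005616 + 0.000089) = 137.6 kN.

R_E = 137.6 kN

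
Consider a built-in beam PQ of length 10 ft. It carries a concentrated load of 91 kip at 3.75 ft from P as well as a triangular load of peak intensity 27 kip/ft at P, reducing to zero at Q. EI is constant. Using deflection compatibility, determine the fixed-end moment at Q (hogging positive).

M_Q = 170 kip·ft

Take the two fixed-end moments M_P, M_Q as redundants; the released structure is the simple span PQ.
End rotations of the released simple span under the applied load (×1/EI):
  at P: point load 91 at a = 3.75: Pab(L + b)/(6LEI) = 577.6/EI
  at Q: point load 91 at a = 3.75: Pab(L + a)/(6LEI) = 488.8/EI
  at P: triangular load, peak 27: w₀L³/(45EI) = 600/EI
  at Q: triangular load, peak 27: 7w₀L³/(360EI) = 525/EI
  θ_P0 = 1178/EI,  θ_Q0 = 1014/EI
Flexibility coefficients: a unit moment at one end gives L/(3EI) there and L/(6EI) at the far end, so f₁₁ = f₂₂ = 3.333/EI and f₁₂ = f₂₁ = 1.667/EI.
Compatibility — zero rotation at each built-in end:
  3.333 M_P + 1.667 M_Q = 1178
  1.667 M_P + 3.333 M_Q = 1014
Solving the pair gives M_P = 268.3 kip·ft and M_Q = 170 kip·ft (hogging).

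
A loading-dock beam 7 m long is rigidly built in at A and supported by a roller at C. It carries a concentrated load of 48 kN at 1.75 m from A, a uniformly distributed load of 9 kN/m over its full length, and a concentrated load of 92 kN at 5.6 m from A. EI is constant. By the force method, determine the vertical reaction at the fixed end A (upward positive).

R_A = 110.5 kN

Release the roller at C. Primary structure: cantilever fixed at A.
Free-end deflection of the primary structure under the applied loading (downward +):
  point load 48 at a = 1.75: Pa²(3L − a)/(6EI) = 471.6/EI
  UDL 9: wL⁴/(8EI) = 2701/EI
  point load 92 at a = 5.6: Pa²(3L − a)/(6EI) = 7405/EI
  δ_0 = 10578/EI
Tip deflection under a unit load at C: L³/(3EI) = 114.3/EI.
The prop prevents deflection at C: R_C = δ_0/δ_{CC} = 10578/114.3 = 92.52 kN.
Vertical equilibrium: R_A = ΣP − R_C = 203 − 92.52 = 110.5 kN.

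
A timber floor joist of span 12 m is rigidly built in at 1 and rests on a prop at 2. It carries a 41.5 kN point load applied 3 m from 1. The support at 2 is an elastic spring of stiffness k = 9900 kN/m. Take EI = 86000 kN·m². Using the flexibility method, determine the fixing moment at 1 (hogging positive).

Release the roller at 2. Primary structure: cantilever fixed at 1.
Deflection at 2 on the released cantilever, summing each load's contribution:
  point load 41.5 at a = 3: Pa²(3L − a)/(6EI) = 2054/EI
Flexibility coefficient — unit upward force at 2: δ_{22} = L³/(3EI) = 576/EI.
With EI = 86000 kN·m²: δ_0 = 0.023887 m and δ_{22} = 0.006698 m/kN.
Compatibility — the spring shortens by R_2/k under the reaction it provides: δ_0 − R_2·δ_{22} = R_2/k. With 1/k = 0.000101 m/kN, R_2 = δ_0 / (δ_{22} + 1/k) = 0.023887 / (0.006698 + 0.000101) = 3.513 kN.
Moment equilibrium about 1: M_1 = Σ(load moments about 1) − R_2·L = 124.5 − 3.513×12 = 82.34 kN·m.

M_1 = 82.34 kN·m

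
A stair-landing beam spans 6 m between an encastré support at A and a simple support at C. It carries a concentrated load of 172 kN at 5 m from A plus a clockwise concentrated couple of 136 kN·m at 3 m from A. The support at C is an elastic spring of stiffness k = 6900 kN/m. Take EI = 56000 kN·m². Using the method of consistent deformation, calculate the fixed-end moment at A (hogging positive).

Take the reaction at C as the redundant and release it; the primary structure is a cantilever fixed at A.
Downward deflection at the released point C due to the loads:
  point load 172 at a = 5: Pa²(3L − a)/(6EI) = 9317/EI
  clockwise couple 136 at a = 3: M₀a(2L − a)/(2EI) = 1836/EI
  δ_0 = 11153/EI
Tip deflection under a unit load at C: L³/(3EI) = 72/EI.
With EI = 56000 kN·m²: δ_0 = 0.19915 m and δ_{CC} = 0.001286 m/kN.
Compatibility — the spring shortens by R_C/k under the reaction it provides: δ_0 − R_C·δ_{CC} = R_C/k. With 1/k = 0.000145 m/kN, R_C = δ_0 / (δ_{CC} + 1/k) = 0.19915 / (0.001286 + 0.000145) = 139.2 kN.
Moment equilibrium about A: M_A = Σ(load moments about A) − R_C·L = 996 − 139.2×6 = 160.8 kN·m.

M_A = 160.8 kN·m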